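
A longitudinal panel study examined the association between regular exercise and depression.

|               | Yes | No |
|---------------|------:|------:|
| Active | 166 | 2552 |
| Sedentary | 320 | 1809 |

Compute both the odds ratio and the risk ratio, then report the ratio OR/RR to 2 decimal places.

0.90

Cells: a = 166, b = 2552, c = 320, d = 1809.
OR = (166·1809)/(2552·320) = 300294/816640 = 0.36772
Risk in exposed = 166/2718 = 0.06107; risk in unexposed = 320/2129 = 0.15031; RR = 0.40634
OR/RR = 0.36772 / 0.40634 = 0.90496
The outcome is not rare, so the OR lies further from 1 than the RR.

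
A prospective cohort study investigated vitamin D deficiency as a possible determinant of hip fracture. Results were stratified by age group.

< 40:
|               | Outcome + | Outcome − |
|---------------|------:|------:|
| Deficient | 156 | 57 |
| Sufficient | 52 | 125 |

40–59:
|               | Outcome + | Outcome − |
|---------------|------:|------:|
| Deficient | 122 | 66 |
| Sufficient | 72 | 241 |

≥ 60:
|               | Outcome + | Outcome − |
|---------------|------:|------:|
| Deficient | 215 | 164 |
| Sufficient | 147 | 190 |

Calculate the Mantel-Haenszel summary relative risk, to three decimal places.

1.863

RR_MH = Σ(aᵢ·n₀ᵢ/nᵢ) / Σ(cᵢ·n₁ᵢ/nᵢ), with n₁ᵢ = aᵢ+bᵢ (exposed), n₀ᵢ = cᵢ+dᵢ (unexposed), nᵢ = n₁ᵢ+n₀ᵢ.
Stratum 1 (< 40): n₁ = 213, n₀ = 177, n = 390; a·n₀/n = 156·177/390 = 70.8000; c·n₁/n = 52·213/390 = 28.4000
Stratum 2 (40–59): n₁ = 188, n₀ = 313, n = 501; a·n₀/n = 122·313/501 = 76.2196; c·n₁/n = 72·188/501 = 27.0180
Stratum 3 (≥ 60): n₁ = 379, n₀ = 337, n = 716; a·n₀/n = 215·337/716 = 101.1941; c·n₁/n = 147·379/716 = 77.8115
RR_MH = (70.8000 + 76.2196 + 101.1941) / (28.4000 + 27.0180 + 77.8115) = 248.2137 / 133.2294 = 1.86305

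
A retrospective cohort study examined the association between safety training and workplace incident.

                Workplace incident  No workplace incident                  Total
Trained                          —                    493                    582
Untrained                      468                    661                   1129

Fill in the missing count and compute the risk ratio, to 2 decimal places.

0.37

The missing cell is in the exposed row: 582 − 493 = 89.
So a = 89, b = 493, c = 468, d = 661.
RR = [a/(a+b)] / [c/(c+d)] = (89/582) / (468/1129) = 0.15292/0.41453 = 0.36891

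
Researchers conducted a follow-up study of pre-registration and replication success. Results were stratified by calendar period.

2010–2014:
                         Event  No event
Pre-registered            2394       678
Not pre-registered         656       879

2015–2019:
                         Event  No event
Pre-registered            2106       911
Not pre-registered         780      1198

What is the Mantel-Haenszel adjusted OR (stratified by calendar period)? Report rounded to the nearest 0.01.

4.03

OR_MH = Σ(aᵢdᵢ/nᵢ) / Σ(bᵢcᵢ/nᵢ), where nᵢ is the stratum total.
Stratum 1 (2010–2014): n = 4607; a·d/n = 2394·879/4607 = 456.7671; b·c/n = 678·656/4607 = 96.5418
Stratum 2 (2015–2019): n = 4995; a·d/n = 2106·1198/4995 = 505.1027; b·c/n = 911·780/4995 = 142.2583
OR_MH = (456.7671 + 505.1027) / (96.5418 + 142.2583) = 961.8698 / 238.8000 = 4.02793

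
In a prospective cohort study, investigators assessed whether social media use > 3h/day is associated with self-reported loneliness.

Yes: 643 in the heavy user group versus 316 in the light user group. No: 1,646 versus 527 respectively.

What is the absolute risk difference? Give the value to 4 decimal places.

From the description: a = 643, b = 1646, c = 316, d = 527.
Risk in exposed = 643/2289 = 0.280909; risk in unexposed = 316/843 = 0.374852.
Risk difference = 0.280909 − 0.374852 = -0.093943

-0.0939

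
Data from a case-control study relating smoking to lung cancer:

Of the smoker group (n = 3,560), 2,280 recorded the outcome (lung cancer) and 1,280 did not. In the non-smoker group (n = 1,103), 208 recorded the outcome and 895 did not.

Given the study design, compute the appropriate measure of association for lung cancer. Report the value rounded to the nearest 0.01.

From the description: a = 2280, b = 1280, c = 208, d = 895.
This is a case-control study: participants were sampled on outcome status, so risks in the source population cannot be estimated directly — relative risk is not valid here. The odds ratio is the appropriate measure.
OR = (a·d)/(b·c) = (2280 × 895) / (1280 × 208) = 2040600 / 266240 = 7.66451

7.66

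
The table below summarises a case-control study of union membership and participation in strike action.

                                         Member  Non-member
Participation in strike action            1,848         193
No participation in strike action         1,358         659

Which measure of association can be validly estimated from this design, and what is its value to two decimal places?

4.65

Reading the table with exposure as columns: a = 1848 (Member, case), b = 1358 (Member, non-case), c = 193 (Non-member, case), d = 659.
This is a case-control study: participants were sampled on outcome status, so risks in the source population cannot be estimated directly — relative risk is not valid here. The odds ratio is the appropriate measure.
OR = (a·d)/(b·c) = (1848 × 659) / (1358 × 193) = 1217832 / 262094 = 4.64655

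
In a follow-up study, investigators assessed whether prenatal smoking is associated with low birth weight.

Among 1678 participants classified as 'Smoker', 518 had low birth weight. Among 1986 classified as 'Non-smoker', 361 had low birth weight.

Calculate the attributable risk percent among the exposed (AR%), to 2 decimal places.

41.12

From the description: a = 518, b = 1160, c = 361, d = 1625.
Risk in exposed = 518/1678 = 0.30870; risk in unexposed = 361/1986 = 0.18177.
RR = 0.30870/0.18177 = 1.69828
AR% = (RR − 1)/RR × 100 = (1.69828 − 1)/1.69828 × 100 = 41.1170%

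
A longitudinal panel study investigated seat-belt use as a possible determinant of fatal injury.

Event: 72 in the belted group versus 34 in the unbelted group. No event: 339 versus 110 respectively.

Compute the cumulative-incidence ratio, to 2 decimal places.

From the description: a = 72, b = 339, c = 34, d = 110.
Risk in exposed = 72/411 = 0.17518; risk in unexposed = 34/144 = 0.23611.
RR = 0.17518 / 0.23611 = 0.74195
The risk is 26% lower among the exposed than among the unexposed.

0.74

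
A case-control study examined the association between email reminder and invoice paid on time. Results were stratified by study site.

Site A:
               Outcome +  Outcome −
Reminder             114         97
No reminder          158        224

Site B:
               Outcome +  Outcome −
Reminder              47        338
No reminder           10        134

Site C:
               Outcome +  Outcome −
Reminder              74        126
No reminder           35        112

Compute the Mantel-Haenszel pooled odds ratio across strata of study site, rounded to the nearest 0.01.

OR_MH = Σ(aᵢdᵢ/nᵢ) / Σ(bᵢcᵢ/nᵢ), where nᵢ is the stratum total.
Stratum 1 (Site A): n = 593; a·d/n = 114·224/593 = 43.0624; b·c/n = 97·158/593 = 25.8449
Stratum 2 (Site B): n = 529; a·d/n = 47·134/529 = 11.9055; b·c/n = 338·10/529 = 6.3894
Stratum 3 (Site C): n = 347; a·d/n = 74·112/347 = 23.8847; b·c/n = 126·35/347 = 12.7089
OR_MH = (43.0624 + 11.9055 + 23.8847) / (25.8449 + 6.3894 + 12.7089) = 78.8526 / 44.9432 = 1.75449

1.75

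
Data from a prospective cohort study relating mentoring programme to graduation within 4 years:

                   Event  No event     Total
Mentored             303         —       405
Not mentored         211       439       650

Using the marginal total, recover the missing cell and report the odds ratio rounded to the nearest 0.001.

6.181

The missing cell is in the exposed row: 405 − 303 = 102.
So a = 303, b = 102, c = 211, d = 439.
OR = (a·d)/(b·c) = (303 × 439) / (102 × 211) = 133017 / 21522 = 6.18051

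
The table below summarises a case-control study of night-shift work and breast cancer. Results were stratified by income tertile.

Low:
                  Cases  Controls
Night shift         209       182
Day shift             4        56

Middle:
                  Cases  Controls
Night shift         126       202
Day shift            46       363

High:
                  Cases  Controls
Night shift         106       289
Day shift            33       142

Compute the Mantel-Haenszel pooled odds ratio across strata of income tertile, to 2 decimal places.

3.70

OR_MH = Σ(aᵢdᵢ/nᵢ) / Σ(bᵢcᵢ/nᵢ), where nᵢ is the stratum total.
Stratum 1 (Low): n = 451; a·d/n = 209·56/451 = 25.9512; b·c/n = 182·4/451 = 1.6142
Stratum 2 (Middle): n = 737; a·d/n = 126·363/737 = 62.0597; b·c/n = 202·46/737 = 12.6079
Stratum 3 (High): n = 570; a·d/n = 106·142/570 = 26.4070; b·c/n = 289·33/570 = 16.7316
OR_MH = (25.9512 + 62.0597 + 26.4070) / (1.6142 + 12.6079 + 16.7316) = 114.4179 / 30.9536 = 3.69643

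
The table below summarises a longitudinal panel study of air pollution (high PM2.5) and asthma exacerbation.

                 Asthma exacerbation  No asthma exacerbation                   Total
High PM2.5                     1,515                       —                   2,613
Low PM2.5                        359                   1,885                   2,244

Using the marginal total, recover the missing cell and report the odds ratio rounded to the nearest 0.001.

The missing cell is in the exposed row: 2613 − 1515 = 1098.
So a = 1515, b = 1098, c = 359, d = 1885.
OR = (a·d)/(b·c) = (1515 × 1885) / (1098 × 359) = 2855775 / 394182 = 7.24481

7.245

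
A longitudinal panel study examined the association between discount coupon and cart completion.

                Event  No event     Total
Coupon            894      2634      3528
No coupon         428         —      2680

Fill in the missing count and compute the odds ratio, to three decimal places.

1.786

The missing cell is in the unexposed row: 2680 − 428 = 2252.
So a = 894, b = 2634, c = 428, d = 2252.
OR = (a·d)/(b·c) = (894 × 2252) / (2634 × 428) = 2013288 / 1127352 = 1.78586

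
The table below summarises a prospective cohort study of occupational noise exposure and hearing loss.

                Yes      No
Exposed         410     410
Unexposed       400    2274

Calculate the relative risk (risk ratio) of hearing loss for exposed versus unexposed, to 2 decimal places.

Cells: a = 410, b = 410, c = 400, d = 2274.
Risk in exposed = 410/820 = 0.50000; risk in unexposed = 400/2674 = 0.14959.
RR = 0.50000 / 0.14959 = 3.34250
The risk among the exposed is 3.34 times that among the unexposed.

3.34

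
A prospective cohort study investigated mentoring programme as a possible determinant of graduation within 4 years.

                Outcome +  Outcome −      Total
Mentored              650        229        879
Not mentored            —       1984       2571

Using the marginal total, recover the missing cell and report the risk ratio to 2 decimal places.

3.24

The missing cell is in the unexposed row: 2571 − 1984 = 587.
So a = 650, b = 229, c = 587, d = 1984.
RR = [a/(a+b)] / [c/(c+d)] = (650/879) / (587/2571) = 0.73948/0.22832 = 3.23883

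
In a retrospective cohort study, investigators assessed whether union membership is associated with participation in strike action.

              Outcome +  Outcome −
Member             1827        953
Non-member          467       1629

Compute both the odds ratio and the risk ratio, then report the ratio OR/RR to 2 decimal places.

2.27

Cells: a = 1827, b = 953, c = 467, d = 1629.
OR = (1827·1629)/(953·467) = 2976183/445051 = 6.68729
Risk in exposed = 1827/2780 = 0.65719; risk in unexposed = 467/2096 = 0.22281; RR = 2.94963
OR/RR = 6.68729 / 2.94963 = 2.26716
The outcome is not rare, so the OR lies further from 1 than the RR.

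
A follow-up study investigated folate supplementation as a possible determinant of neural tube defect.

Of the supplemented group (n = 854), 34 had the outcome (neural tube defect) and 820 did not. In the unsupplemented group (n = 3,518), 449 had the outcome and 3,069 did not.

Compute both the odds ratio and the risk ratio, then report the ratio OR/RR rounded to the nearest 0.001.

0.909

From the description: a = 34, b = 820, c = 449, d = 3069.
OR = (34·3069)/(820·449) = 104346/368180 = 0.28341
Risk in exposed = 34/854 = 0.03981; risk in unexposed = 449/3518 = 0.12763; RR = 0.31194
OR/RR = 0.28341 / 0.31194 = 0.90854
The outcome is not rare, so the OR lies further from 1 than the RR.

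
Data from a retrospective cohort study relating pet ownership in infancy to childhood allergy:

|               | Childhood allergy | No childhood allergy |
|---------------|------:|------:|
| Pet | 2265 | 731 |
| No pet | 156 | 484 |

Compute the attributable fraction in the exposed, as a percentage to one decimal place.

67.8

Cells: a = 2265, b = 731, c = 156, d = 484.
Risk in exposed = 2265/2996 = 0.75601; risk in unexposed = 156/640 = 0.24375.
RR = 0.75601/0.24375 = 3.10157
AR% = (RR − 1)/RR × 100 = (3.10157 − 1)/3.10157 × 100 = 67.7583%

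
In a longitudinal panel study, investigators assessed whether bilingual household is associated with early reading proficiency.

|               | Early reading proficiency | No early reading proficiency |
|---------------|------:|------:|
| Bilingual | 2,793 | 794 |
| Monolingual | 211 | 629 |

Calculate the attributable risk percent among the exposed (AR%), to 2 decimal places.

67.74

Cells: a = 2793, b = 794, c = 211, d = 629.
Risk in exposed = 2793/3587 = 0.77865; risk in unexposed = 211/840 = 0.25119.
RR = 0.77865/0.25119 = 3.09982
AR% = (RR − 1)/RR × 100 = (3.09982 − 1)/3.09982 × 100 = 67.7401%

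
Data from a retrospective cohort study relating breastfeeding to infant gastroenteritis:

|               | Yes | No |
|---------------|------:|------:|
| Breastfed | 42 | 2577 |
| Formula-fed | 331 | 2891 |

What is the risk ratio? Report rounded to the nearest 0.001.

Cells: a = 42, b = 2577, c = 331, d = 2891.
Risk in exposed = 42/2619 = 0.01604; risk in unexposed = 331/3222 = 0.10273.
RR = 0.01604 / 0.10273 = 0.15610
The risk is 84% lower among the exposed than among the unexposed.

0.156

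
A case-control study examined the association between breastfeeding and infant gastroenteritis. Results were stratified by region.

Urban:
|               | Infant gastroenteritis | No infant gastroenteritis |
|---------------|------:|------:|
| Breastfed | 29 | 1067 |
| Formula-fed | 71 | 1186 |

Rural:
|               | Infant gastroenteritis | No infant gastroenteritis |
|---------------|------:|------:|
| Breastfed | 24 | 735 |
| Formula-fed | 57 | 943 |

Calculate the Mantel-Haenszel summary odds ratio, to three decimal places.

OR_MH = Σ(aᵢdᵢ/nᵢ) / Σ(bᵢcᵢ/nᵢ), where nᵢ is the stratum total.
Stratum 1 (Urban): n = 2353; a·d/n = 29·1186/2353 = 14.6171; b·c/n = 1067·71/2353 = 32.1959
Stratum 2 (Rural): n = 1759; a·d/n = 24·943/1759 = 12.8664; b·c/n = 735·57/1759 = 23.8175
OR_MH = (14.6171 + 12.8664) / (32.1959 + 23.8175) = 27.4835 / 56.0134 = 0.49066

0.491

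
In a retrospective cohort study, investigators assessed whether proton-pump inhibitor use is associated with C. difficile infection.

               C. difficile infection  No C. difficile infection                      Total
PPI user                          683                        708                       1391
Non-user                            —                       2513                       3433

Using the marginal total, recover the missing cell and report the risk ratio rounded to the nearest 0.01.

1.83

The missing cell is in the unexposed row: 3433 − 2513 = 920.
So a = 683, b = 708, c = 920, d = 2513.
RR = [a/(a+b)] / [c/(c+d)] = (683/1391) / (920/3433) = 0.49101/0.26799 = 1.83223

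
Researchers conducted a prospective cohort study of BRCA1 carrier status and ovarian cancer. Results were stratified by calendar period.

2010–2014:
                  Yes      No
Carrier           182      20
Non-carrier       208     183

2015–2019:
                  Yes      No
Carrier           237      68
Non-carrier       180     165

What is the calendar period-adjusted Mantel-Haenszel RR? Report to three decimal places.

1.583

RR_MH = Σ(aᵢ·n₀ᵢ/nᵢ) / Σ(cᵢ·n₁ᵢ/nᵢ), with n₁ᵢ = aᵢ+bᵢ (exposed), n₀ᵢ = cᵢ+dᵢ (unexposed), nᵢ = n₁ᵢ+n₀ᵢ.
Stratum 1 (2010–2014): n₁ = 202, n₀ = 391, n = 593; a·n₀/n = 182·391/593 = 120.0034; c·n₁/n = 208·202/593 = 70.8533
Stratum 2 (2015–2019): n₁ = 305, n₀ = 345, n = 650; a·n₀/n = 237·345/650 = 125.7923; c·n₁/n = 180·305/650 = 84.4615
RR_MH = (120.0034 + 125.7923) / (70.8533 + 84.4615) = 245.7957 / 155.3148 = 1.58256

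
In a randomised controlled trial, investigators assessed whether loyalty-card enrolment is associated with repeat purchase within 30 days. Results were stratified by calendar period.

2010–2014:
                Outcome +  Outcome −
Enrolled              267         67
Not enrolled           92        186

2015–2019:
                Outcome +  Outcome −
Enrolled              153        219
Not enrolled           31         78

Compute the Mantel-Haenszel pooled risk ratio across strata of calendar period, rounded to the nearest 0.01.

RR_MH = Σ(aᵢ·n₀ᵢ/nᵢ) / Σ(cᵢ·n₁ᵢ/nᵢ), with n₁ᵢ = aᵢ+bᵢ (exposed), n₀ᵢ = cᵢ+dᵢ (unexposed), nᵢ = n₁ᵢ+n₀ᵢ.
Stratum 1 (2010–2014): n₁ = 334, n₀ = 278, n = 612; a·n₀/n = 267·278/612 = 121.2843; c·n₁/n = 92·334/612 = 50.2092
Stratum 2 (2015–2019): n₁ = 372, n₀ = 109, n = 481; a·n₀/n = 153·109/481 = 34.6715; c·n₁/n = 31·372/481 = 23.9751
RR_MH = (121.2843 + 34.6715) / (50.2092 + 23.9751) = 155.9558 / 74.1842 = 2.10228

2.10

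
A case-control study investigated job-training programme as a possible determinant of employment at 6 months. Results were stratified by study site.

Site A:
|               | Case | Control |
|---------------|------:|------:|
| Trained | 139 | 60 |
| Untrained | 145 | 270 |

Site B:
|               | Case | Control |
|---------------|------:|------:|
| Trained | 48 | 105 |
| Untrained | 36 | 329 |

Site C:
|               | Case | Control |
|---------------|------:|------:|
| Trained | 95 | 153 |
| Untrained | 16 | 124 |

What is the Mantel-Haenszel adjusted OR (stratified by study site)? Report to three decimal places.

OR_MH = Σ(aᵢdᵢ/nᵢ) / Σ(bᵢcᵢ/nᵢ), where nᵢ is the stratum total.
Stratum 1 (Site A): n = 614; a·d/n = 139·270/614 = 61.1238; b·c/n = 60·145/614 = 14.1694
Stratum 2 (Site B): n = 518; a·d/n = 48·329/518 = 30.4865; b·c/n = 105·36/518 = 7.2973
Stratum 3 (Site C): n = 388; a·d/n = 95·124/388 = 30.3608; b·c/n = 153·16/388 = 6.3093
OR_MH = (61.1238 + 30.4865 + 30.3608) / (14.1694 + 7.2973 + 6.3093) = 121.9711 / 27.7760 = 4.39125

4.391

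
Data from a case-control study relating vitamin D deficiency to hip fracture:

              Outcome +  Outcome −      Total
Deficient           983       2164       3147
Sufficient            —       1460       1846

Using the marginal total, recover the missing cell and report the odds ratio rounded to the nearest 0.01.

1.72

The missing cell is in the unexposed row: 1846 − 1460 = 386.
So a = 983, b = 2164, c = 386, d = 1460.
OR = (a·d)/(b·c) = (983 × 1460) / (2164 × 386) = 1435180 / 835304 = 1.71815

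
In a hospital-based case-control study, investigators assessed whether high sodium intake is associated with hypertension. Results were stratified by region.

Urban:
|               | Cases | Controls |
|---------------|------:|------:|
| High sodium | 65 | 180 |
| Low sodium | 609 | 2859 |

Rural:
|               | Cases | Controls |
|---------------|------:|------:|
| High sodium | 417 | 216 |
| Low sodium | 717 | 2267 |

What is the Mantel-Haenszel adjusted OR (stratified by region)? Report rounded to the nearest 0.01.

OR_MH = Σ(aᵢdᵢ/nᵢ) / Σ(bᵢcᵢ/nᵢ), where nᵢ is the stratum total.
Stratum 1 (Urban): n = 3713; a·d/n = 65·2859/3713 = 50.0498; b·c/n = 180·609/3713 = 29.5233
Stratum 2 (Rural): n = 3617; a·d/n = 417·2267/3617 = 261.3600; b·c/n = 216·717/3617 = 42.8178
OR_MH = (50.0498 + 261.3600) / (29.5233 + 42.8178) = 311.4098 / 72.3411 = 4.30474

4.30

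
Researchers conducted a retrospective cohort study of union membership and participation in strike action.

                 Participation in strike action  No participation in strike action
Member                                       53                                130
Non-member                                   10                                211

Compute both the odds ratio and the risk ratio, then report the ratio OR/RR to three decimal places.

Cells: a = 53, b = 130, c = 10, d = 211.
OR = (53·211)/(130·10) = 11183/1300 = 8.60231
Risk in exposed = 53/183 = 0.28962; risk in unexposed = 10/221 = 0.04525; RR = 6.40055
OR/RR = 8.60231 / 6.40055 = 1.34400
The outcome is not rare, so the OR lies further from 1 than the RR.

1.344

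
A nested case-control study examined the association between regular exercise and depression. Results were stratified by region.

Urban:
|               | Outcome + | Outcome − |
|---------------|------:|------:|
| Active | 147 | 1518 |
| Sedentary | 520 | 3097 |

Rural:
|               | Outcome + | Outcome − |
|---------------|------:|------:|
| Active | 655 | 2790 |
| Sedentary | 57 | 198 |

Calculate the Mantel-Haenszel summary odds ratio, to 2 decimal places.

0.63

OR_MH = Σ(aᵢdᵢ/nᵢ) / Σ(bᵢcᵢ/nᵢ), where nᵢ is the stratum total.
Stratum 1 (Urban): n = 5282; a·d/n = 147·3097/5282 = 86.1906; b·c/n = 1518·520/5282 = 149.4434
Stratum 2 (Rural): n = 3700; a·d/n = 655·198/3700 = 35.0514; b·c/n = 2790·57/3700 = 42.9811
OR_MH = (86.1906 + 35.0514) / (149.4434 + 42.9811) = 121.2420 / 192.4245 = 0.63008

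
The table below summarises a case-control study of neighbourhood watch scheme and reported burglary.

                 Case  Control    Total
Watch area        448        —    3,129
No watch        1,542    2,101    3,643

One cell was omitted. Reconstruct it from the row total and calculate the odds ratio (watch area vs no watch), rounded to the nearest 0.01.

0.23

The missing cell is in the exposed row: 3129 − 448 = 2681.
So a = 448, b = 2681, c = 1542, d = 2101.
OR = (a·d)/(b·c) = (448 × 2101) / (2681 × 1542) = 941248 / 4134102 = 0.22768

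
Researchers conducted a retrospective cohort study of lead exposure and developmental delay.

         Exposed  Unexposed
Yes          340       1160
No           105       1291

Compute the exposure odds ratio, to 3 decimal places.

Reading the table with exposure as columns: a = 340 (Exposed, case), b = 105 (Exposed, non-case), c = 1160 (Unexposed, case), d = 1291.
OR = (a·d)/(b·c) = (340 × 1291) / (105 × 1160) = 438940 / 121800 = 3.60378
The odds of developmental delay are about 3.60 times as high in the exposed group.

3.604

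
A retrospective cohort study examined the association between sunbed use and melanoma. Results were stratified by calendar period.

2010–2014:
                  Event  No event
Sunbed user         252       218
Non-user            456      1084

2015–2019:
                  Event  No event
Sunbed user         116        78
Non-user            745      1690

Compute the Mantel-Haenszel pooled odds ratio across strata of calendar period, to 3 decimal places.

OR_MH = Σ(aᵢdᵢ/nᵢ) / Σ(bᵢcᵢ/nᵢ), where nᵢ is the stratum total.
Stratum 1 (2010–2014): n = 2010; a·d/n = 252·1084/2010 = 135.9045; b·c/n = 218·456/2010 = 49.4567
Stratum 2 (2015–2019): n = 2629; a·d/n = 116·1690/2629 = 74.5683; b·c/n = 78·745/2629 = 22.1035
OR_MH = (135.9045 + 74.5683) / (49.4567 + 22.1035) = 210.4728 / 71.5602 = 2.94120

2.941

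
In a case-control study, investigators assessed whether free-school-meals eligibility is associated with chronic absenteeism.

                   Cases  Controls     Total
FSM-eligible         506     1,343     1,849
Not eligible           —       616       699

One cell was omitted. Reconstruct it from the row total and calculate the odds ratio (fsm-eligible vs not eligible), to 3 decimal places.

2.796

The missing cell is in the unexposed row: 699 − 616 = 83.
So a = 506, b = 1343, c = 83, d = 616.
OR = (a·d)/(b·c) = (506 × 616) / (1343 × 83) = 311696 / 111469 = 2.79626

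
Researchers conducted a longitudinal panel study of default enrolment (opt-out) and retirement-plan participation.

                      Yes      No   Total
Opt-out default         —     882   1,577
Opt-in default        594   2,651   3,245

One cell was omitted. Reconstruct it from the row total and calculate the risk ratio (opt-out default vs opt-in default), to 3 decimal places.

The missing cell is in the exposed row: 1577 − 882 = 695.
So a = 695, b = 882, c = 594, d = 2651.
RR = [a/(a+b)] / [c/(c+d)] = (695/1577) / (594/3245) = 0.44071/0.18305 = 2.40758

2.408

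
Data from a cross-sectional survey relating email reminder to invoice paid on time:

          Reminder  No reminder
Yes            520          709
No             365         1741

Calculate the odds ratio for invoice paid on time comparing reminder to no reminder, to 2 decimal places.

Reading the table with exposure as columns: a = 520 (Reminder, case), b = 365 (Reminder, non-case), c = 709 (No reminder, case), d = 1741.
OR = (a·d)/(b·c) = (520 × 1741) / (365 × 709) = 905320 / 258785 = 3.49835
The odds of invoice paid on time are about 3.50 times as high in the reminder group.

3.50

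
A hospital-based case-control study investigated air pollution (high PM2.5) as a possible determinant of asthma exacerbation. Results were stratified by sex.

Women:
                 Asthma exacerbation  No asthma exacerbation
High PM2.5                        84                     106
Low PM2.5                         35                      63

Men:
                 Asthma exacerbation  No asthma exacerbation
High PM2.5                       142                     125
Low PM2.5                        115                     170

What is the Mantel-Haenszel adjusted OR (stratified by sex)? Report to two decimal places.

OR_MH = Σ(aᵢdᵢ/nᵢ) / Σ(bᵢcᵢ/nᵢ), where nᵢ is the stratum total.
Stratum 1 (Women): n = 288; a·d/n = 84·63/288 = 18.3750; b·c/n = 106·35/288 = 12.8819
Stratum 2 (Men): n = 552; a·d/n = 142·170/552 = 43.7319; b·c/n = 125·115/552 = 26.0417
OR_MH = (18.3750 + 43.7319) / (12.8819 + 26.0417) = 62.1069 / 38.9236 = 1.59561

1.60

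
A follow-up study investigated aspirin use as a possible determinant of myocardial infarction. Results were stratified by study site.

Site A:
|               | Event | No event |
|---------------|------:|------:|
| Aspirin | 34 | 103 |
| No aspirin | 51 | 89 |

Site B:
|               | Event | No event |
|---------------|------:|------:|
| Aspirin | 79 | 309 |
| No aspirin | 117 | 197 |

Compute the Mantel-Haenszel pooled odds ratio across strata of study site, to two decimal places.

OR_MH = Σ(aᵢdᵢ/nᵢ) / Σ(bᵢcᵢ/nᵢ), where nᵢ is the stratum total.
Stratum 1 (Site A): n = 277; a·d/n = 34·89/277 = 10.9242; b·c/n = 103·51/277 = 18.9639
Stratum 2 (Site B): n = 702; a·d/n = 79·197/702 = 22.1695; b·c/n = 309·117/702 = 51.5000
OR_MH = (10.9242 + 22.1695) / (18.9639 + 51.5000) = 33.0937 / 70.4639 = 0.46965

0.47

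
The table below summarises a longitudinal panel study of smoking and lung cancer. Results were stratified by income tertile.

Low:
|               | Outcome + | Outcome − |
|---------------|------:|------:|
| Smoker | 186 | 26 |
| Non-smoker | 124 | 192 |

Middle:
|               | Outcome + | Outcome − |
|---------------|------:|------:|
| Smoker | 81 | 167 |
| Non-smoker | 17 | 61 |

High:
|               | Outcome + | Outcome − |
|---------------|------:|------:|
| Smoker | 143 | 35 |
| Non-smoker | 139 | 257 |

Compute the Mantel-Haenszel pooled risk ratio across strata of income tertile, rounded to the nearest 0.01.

2.17

RR_MH = Σ(aᵢ·n₀ᵢ/nᵢ) / Σ(cᵢ·n₁ᵢ/nᵢ), with n₁ᵢ = aᵢ+bᵢ (exposed), n₀ᵢ = cᵢ+dᵢ (unexposed), nᵢ = n₁ᵢ+n₀ᵢ.
Stratum 1 (Low): n₁ = 212, n₀ = 316, n = 528; a·n₀/n = 186·316/528 = 111.3182; c·n₁/n = 124·212/528 = 49.7879
Stratum 2 (Middle): n₁ = 248, n₀ = 78, n = 326; a·n₀/n = 81·78/326 = 19.3804; c·n₁/n = 17·248/326 = 12.9325
Stratum 3 (High): n₁ = 178, n₀ = 396, n = 574; a·n₀/n = 143·396/574 = 98.6551; c·n₁/n = 139·178/574 = 43.1045
RR_MH = (111.3182 + 19.3804 + 98.6551) / (49.7879 + 12.9325 + 43.1045) = 229.3536 / 105.8249 = 2.16729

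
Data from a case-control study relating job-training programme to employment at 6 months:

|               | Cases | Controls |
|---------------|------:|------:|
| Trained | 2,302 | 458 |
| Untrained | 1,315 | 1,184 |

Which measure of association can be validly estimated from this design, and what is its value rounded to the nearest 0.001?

4.525

Cells: a = 2302, b = 458, c = 1315, d = 1184.
This is a case-control study: participants were sampled on outcome status, so risks in the source population cannot be estimated directly — relative risk is not valid here. The odds ratio is the appropriate measure.
OR = (a·d)/(b·c) = (2302 × 1184) / (458 × 1315) = 2725568 / 602270 = 4.52549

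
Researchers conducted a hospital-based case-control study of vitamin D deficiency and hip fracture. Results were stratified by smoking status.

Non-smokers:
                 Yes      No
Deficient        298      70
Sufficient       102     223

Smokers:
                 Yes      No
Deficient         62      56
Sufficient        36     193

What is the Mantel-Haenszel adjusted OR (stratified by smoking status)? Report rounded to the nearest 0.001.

8.092

OR_MH = Σ(aᵢdᵢ/nᵢ) / Σ(bᵢcᵢ/nᵢ), where nᵢ is the stratum total.
Stratum 1 (Non-smokers): n = 693; a·d/n = 298·223/693 = 95.8932; b·c/n = 70·102/693 = 10.3030
Stratum 2 (Smokers): n = 347; a·d/n = 62·193/347 = 34.4841; b·c/n = 56·36/347 = 5.8098
OR_MH = (95.8932 + 34.4841) / (10.3030 + 5.8098) = 130.3774 / 16.1128 = 8.09153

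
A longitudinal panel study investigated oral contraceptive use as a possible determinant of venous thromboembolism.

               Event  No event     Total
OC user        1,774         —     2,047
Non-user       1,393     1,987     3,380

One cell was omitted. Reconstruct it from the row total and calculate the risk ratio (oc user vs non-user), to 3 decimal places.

The missing cell is in the exposed row: 2047 − 1774 = 273.
So a = 1774, b = 273, c = 1393, d = 1987.
RR = [a/(a+b)] / [c/(c+d)] = (1774/2047) / (1393/3380) = 0.86663/0.41213 = 2.10282

2.103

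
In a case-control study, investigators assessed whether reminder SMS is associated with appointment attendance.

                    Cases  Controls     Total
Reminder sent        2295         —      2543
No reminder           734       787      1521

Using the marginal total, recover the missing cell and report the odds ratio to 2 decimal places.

The missing cell is in the exposed row: 2543 − 2295 = 248.
So a = 2295, b = 248, c = 734, d = 787.
OR = (a·d)/(b·c) = (2295 × 787) / (248 × 734) = 1806165 / 182032 = 9.92224

9.92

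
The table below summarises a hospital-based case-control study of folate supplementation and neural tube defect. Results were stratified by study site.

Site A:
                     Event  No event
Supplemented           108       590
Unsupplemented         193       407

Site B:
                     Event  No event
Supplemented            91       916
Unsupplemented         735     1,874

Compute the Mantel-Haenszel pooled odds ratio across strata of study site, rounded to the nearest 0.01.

0.30

OR_MH = Σ(aᵢdᵢ/nᵢ) / Σ(bᵢcᵢ/nᵢ), where nᵢ is the stratum total.
Stratum 1 (Site A): n = 1298; a·d/n = 108·407/1298 = 33.8644; b·c/n = 590·193/1298 = 87.7273
Stratum 2 (Site B): n = 3616; a·d/n = 91·1874/3616 = 47.1610; b·c/n = 916·735/3616 = 186.1892
OR_MH = (33.8644 + 47.1610) / (87.7273 + 186.1892) = 81.0254 / 273.9164 = 0.29580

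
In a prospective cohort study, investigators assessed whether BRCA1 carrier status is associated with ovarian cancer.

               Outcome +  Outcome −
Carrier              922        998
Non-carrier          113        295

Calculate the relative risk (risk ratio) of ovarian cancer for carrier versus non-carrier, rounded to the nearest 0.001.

Cells: a = 922, b = 998, c = 113, d = 295.
Risk in exposed = 922/1920 = 0.48021; risk in unexposed = 113/408 = 0.27696.
RR = 0.48021 / 0.27696 = 1.73385
The risk among the exposed is 1.73 times that among the unexposed.

1.734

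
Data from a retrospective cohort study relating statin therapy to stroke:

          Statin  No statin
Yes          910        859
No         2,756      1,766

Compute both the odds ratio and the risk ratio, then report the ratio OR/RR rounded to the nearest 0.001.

0.895

Reading the table with exposure as columns: a = 910 (Statin, case), b = 2756 (Statin, non-case), c = 859 (No statin, case), d = 1766.
OR = (910·1766)/(2756·859) = 1607060/2367404 = 0.67883
Risk in exposed = 910/3666 = 0.24823; risk in unexposed = 859/2625 = 0.32724; RR = 0.75855
OR/RR = 0.67883 / 0.75855 = 0.89490
The outcome is not rare, so the OR lies further from 1 than the RR.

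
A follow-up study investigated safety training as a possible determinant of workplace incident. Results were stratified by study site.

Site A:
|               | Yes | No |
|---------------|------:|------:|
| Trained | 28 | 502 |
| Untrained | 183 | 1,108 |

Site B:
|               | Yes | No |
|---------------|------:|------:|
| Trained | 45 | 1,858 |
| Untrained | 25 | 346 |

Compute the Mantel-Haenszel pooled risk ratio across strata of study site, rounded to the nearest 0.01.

RR_MH = Σ(aᵢ·n₀ᵢ/nᵢ) / Σ(cᵢ·n₁ᵢ/nᵢ), with n₁ᵢ = aᵢ+bᵢ (exposed), n₀ᵢ = cᵢ+dᵢ (unexposed), nᵢ = n₁ᵢ+n₀ᵢ.
Stratum 1 (Site A): n₁ = 530, n₀ = 1291, n = 1821; a·n₀/n = 28·1291/1821 = 19.8506; c·n₁/n = 183·530/1821 = 53.2619
Stratum 2 (Site B): n₁ = 1903, n₀ = 371, n = 2274; a·n₀/n = 45·371/2274 = 7.3417; c·n₁/n = 25·1903/2274 = 20.9213
RR_MH = (19.8506 + 7.3417) / (53.2619 + 20.9213) = 27.1923 / 74.1832 = 0.36656

0.37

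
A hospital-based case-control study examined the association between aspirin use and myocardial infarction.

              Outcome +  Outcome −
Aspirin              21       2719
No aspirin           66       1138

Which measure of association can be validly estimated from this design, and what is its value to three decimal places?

0.133

Cells: a = 21, b = 2719, c = 66, d = 1138.
This is a hospital-based case-control study: participants were sampled on outcome status, so risks in the source population cannot be estimated directly — relative risk is not valid here. The odds ratio is the appropriate measure.
OR = (a·d)/(b·c) = (21 × 1138) / (2719 × 66) = 23898 / 179454 = 0.13317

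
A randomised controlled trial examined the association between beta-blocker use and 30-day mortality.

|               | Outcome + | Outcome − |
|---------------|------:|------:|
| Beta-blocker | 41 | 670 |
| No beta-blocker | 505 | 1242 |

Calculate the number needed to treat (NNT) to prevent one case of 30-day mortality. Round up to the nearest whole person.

5

Risk in treated group = 41/711 = 0.05767; risk in control = 505/1747 = 0.28907.
Absolute risk reduction = 0.28907 − 0.05767 = 0.23140
NNT = 1 / ARR = 1 / 0.23140 = 4.321 → round up → 5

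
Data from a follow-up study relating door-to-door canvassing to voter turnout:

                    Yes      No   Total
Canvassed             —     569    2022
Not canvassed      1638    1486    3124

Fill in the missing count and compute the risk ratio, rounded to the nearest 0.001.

The missing cell is in the exposed row: 2022 − 569 = 1453.
So a = 1453, b = 569, c = 1638, d = 1486.
RR = [a/(a+b)] / [c/(c+d)] = (1453/2022) / (1638/3124) = 0.71860/0.52433 = 1.37051

1.371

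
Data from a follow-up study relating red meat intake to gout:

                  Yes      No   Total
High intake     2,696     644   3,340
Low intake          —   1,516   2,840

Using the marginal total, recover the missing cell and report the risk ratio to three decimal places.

The missing cell is in the unexposed row: 2840 − 1516 = 1324.
So a = 2696, b = 644, c = 1324, d = 1516.
RR = [a/(a+b)] / [c/(c+d)] = (2696/3340) / (1324/2840) = 0.80719/0.46620 = 1.73143

1.731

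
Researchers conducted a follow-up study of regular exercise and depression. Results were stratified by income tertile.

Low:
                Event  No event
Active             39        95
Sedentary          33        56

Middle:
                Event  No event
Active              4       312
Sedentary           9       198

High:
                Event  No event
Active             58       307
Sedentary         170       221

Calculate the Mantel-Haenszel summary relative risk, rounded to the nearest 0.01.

0.44

RR_MH = Σ(aᵢ·n₀ᵢ/nᵢ) / Σ(cᵢ·n₁ᵢ/nᵢ), with n₁ᵢ = aᵢ+bᵢ (exposed), n₀ᵢ = cᵢ+dᵢ (unexposed), nᵢ = n₁ᵢ+n₀ᵢ.
Stratum 1 (Low): n₁ = 134, n₀ = 89, n = 223; a·n₀/n = 39·89/223 = 15.5650; c·n₁/n = 33·134/223 = 19.8296
Stratum 2 (Middle): n₁ = 316, n₀ = 207, n = 523; a·n₀/n = 4·207/523 = 1.5832; c·n₁/n = 9·316/523 = 5.4379
Stratum 3 (High): n₁ = 365, n₀ = 391, n = 756; a·n₀/n = 58·391/756 = 29.9974; c·n₁/n = 170·365/756 = 82.0767
RR_MH = (15.5650 + 1.5832 + 29.9974) / (19.8296 + 5.4379 + 82.0767) = 47.1456 / 107.3442 = 0.43920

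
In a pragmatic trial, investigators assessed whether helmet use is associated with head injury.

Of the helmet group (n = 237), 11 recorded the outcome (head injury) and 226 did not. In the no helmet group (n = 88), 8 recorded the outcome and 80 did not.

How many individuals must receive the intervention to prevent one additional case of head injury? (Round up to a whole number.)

Risk in treated group = 11/237 = 0.04641; risk in control = 8/88 = 0.09091.
Absolute risk reduction = 0.09091 − 0.04641 = 0.04450
NNT = 1 / ARR = 1 / 0.04450 = 22.474 → round up → 23

23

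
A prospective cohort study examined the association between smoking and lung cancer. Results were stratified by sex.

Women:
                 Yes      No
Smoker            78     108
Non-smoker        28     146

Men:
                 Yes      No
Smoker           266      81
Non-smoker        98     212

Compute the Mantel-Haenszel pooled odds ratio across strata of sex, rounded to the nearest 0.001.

5.735

OR_MH = Σ(aᵢdᵢ/nᵢ) / Σ(bᵢcᵢ/nᵢ), where nᵢ is the stratum total.
Stratum 1 (Women): n = 360; a·d/n = 78·146/360 = 31.6333; b·c/n = 108·28/360 = 8.4000
Stratum 2 (Men): n = 657; a·d/n = 266·212/657 = 85.8326; b·c/n = 81·98/657 = 12.0822
OR_MH = (31.6333 + 85.8326) / (8.4000 + 12.0822) = 117.4659 / 20.4822 = 5.73503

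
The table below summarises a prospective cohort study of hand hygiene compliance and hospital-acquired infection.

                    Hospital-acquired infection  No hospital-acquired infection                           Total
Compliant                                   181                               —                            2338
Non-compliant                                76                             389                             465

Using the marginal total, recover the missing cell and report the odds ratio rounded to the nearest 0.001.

The missing cell is in the exposed row: 2338 − 181 = 2157.
So a = 181, b = 2157, c = 76, d = 389.
OR = (a·d)/(b·c) = (181 × 389) / (2157 × 76) = 70409 / 163932 = 0.42950

0.430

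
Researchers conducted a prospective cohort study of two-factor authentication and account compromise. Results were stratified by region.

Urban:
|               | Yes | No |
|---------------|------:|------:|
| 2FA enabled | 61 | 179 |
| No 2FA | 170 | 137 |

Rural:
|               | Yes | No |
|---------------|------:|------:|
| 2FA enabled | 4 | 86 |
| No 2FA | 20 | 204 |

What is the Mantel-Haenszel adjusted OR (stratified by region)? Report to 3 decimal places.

OR_MH = Σ(aᵢdᵢ/nᵢ) / Σ(bᵢcᵢ/nᵢ), where nᵢ is the stratum total.
Stratum 1 (Urban): n = 547; a·d/n = 61·137/547 = 15.2779; b·c/n = 179·170/547 = 55.6307
Stratum 2 (Rural): n = 314; a·d/n = 4·204/314 = 2.5987; b·c/n = 86·20/314 = 5.4777
OR_MH = (15.2779 + 2.5987) / (55.6307 + 5.4777) = 17.8766 / 61.1084 = 0.29254

0.293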